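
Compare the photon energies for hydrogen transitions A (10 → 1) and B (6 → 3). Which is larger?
10 → 1

Calculate the energy for each transition:

Transition 10 → 1:
ΔE₁ = |E_1 - E_10| = |-13.6057/1² - (-13.6057/10²)|
ΔE₁ = |-13.60570000000 - (-0.13605700000)| = 13.46964300 eV

Transition 6 → 3:
ΔE₂ = |E_3 - E_6| = |-13.6057/3² - (-13.6057/6²)|
ΔE₂ = |-1.51174444444 - (-0.37793611111)| = 1.13380833 eV

Since 13.46964300 eV > 1.13380833 eV, the transition 10 → 1 emits the more energetic photon.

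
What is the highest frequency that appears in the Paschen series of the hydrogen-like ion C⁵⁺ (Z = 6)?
1.31594e+16 Hz

The series limit corresponds to the transition from n = ∞ to n = 3.
This is the highest energy (shortest wavelength) transition in the Paschen series.

E_∞ = 0 eV
E_3 = -13.6057 × 6² / 3² = -54.4228000 eV

Energy at series limit:
ΔE = E_∞ - E_3 = 0 - (-54.4228000) = 54.4228000 eV
E = 54.4228000 eV × (1.602177 × 10⁻¹⁹ J/eV) = 8.7194958e-18 J
f = E/h = 8.7194958e-18 J / (6.62607 × 10⁻³⁴ J·s) = 1.31594e+16 Hz

This energy equals the ionization energy from the n = 3 state of C⁵⁺.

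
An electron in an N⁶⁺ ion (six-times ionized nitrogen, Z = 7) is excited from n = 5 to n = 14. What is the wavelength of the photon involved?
53.290359 nm

First, find the transition energy using E_n = -13.6057 Z² / n² eV:
E_5 = -13.6057 × 7² / 5² = -26.66717200 eV
E_14 = -13.6057 × 7² / 14² = -3.40142500 eV

Photon energy: |ΔE| = |E_14 - E_5| = 23.26574700 eV

Convert to wavelength using E = hc/λ with hc = 1239.84 eV·nm:
λ = hc/E = 1239.84 eV·nm / 23.26574700 eV
λ = 53.290359 nm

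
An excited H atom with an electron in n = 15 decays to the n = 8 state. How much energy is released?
0.152119 eV

The energy levels are E_n = -13.6057 eV / n².

Energy at n = 15: E_15 = -13.6057 / 15² = -0.060469778 eV
Energy at n = 8: E_8 = -13.6057 / 8² = -0.212589063 eV

For emission (electron falling to lower state), the photon energy is:
E_photon = E_15 - E_8 = |-0.060469778 - (-0.212589063)|
E_photon = 0.152119 eV

This energy is carried away by the emitted photon.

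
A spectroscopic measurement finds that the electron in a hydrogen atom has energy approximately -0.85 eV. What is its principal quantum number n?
n = 4

The exact energy levels follow E_n = -13.6057 eV / n².

The measured value (-0.85 eV) is reported to only 2 significant figures, so we must test candidate n values and see which one matches to that precision.

Candidate energies:
  n = 2:  E = -13.6057/2² = -3.401425 eV
  n = 3:  E = -13.6057/3² = -1.511744 eV
  n = 4:  E = -13.6057/4² = -0.850356 eV  ← matches
  n = 5:  E = -13.6057/5² = -0.544228 eV
  n = 6:  E = -13.6057/6² = -0.377936 eV

Checking against the measurement of -0.85 eV (2 sig figs), only n = 4 agrees:
E_4 = -0.850356 eV, which rounds to -0.85 eV ✓

Therefore n = 4.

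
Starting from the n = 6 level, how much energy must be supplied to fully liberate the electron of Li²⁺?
3.40143 eV

The ionization energy is the energy needed to remove the electron completely (n → ∞).

For a hydrogen-like ion with Z = 3, E_n = -13.6057 Z² / n² eV.

At n = 6: E_6 = -13.6057 × 3² / 6² = -3.40142500 eV
At n = ∞: E_∞ = 0 eV

Ionization energy = E_∞ - E_6 = 0 - (-3.40142500) = 3.40142500 eV
Ionization energy ≈ 3.40143 eV

This is also called the binding energy of the electron in state n = 6.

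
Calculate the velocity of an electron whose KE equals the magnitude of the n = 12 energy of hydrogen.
1.8231e+05 m/s (or 0.06081% of c)

The binding energy at n = 12 for hydrogen is:
E_12 = -13.6057/12² = -0.094484028 eV
|E_12| = 0.094484028 eV

Convert to Joules:
KE = 0.094484028 eV × (1.602177 × 10⁻¹⁹ J/eV) = 1.513801e-20 J

Using KE = ½mv²:
v = √(2·KE/m_e)
v = √(2 × 1.513801e-20 J / 9.10938 × 10⁻³¹ kg)
v = 1.8231e+05 m/s

This is approximately 0.06081% the speed of light.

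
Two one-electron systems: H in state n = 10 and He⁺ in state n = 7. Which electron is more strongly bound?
He⁺ at n = 7 (E = -1.11 eV)

Using E_n = -13.6057 Z² / n² eV:

H (Z = 1) at n = 10:
E = -13.6057 × 1² / 10² = -13.6057 × 1 / 100 = -0.13606 eV

He⁺ (Z = 2) at n = 7:
E = -13.6057 × 2² / 7² = -13.6057 × 4 / 49 = -1.11067 eV

Since -1.11067 eV < -0.13606 eV,
He⁺ at n = 7 is more tightly bound (requires more energy to ionize).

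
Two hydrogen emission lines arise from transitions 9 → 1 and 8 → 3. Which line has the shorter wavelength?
9 → 1

Calculate the energy for each transition:

Transition 9 → 1:
ΔE₁ = |E_1 - E_9| = |-13.6057/1² - (-13.6057/9²)|
ΔE₁ = |-13.6057000000 - (-0.1679716049)| = 13.4377284 eV

Transition 8 → 3:
ΔE₂ = |E_3 - E_8| = |-13.6057/3² - (-13.6057/8²)|
ΔE₂ = |-1.5117444444 - (-0.2125890625)| = 1.2991554 eV

Since 13.4377284 eV > 1.2991554 eV, the transition 9 → 1 emits the more energetic photon.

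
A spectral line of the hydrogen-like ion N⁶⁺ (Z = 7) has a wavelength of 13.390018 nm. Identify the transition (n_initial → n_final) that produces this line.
n = 3 → n = 2

First, find the photon energy from the wavelength (hc = 1239.84 eV·nm):
E = hc/λ = 1239.84 eV·nm / 13.390018 nm = 92.594349 eV

The energy levels of N⁶⁺ satisfy E_n = -13.6057 × 7² / n² eV, so an emission n_i → n_f releases
ΔE = 13.6057 × 7² × (1/n_f² − 1/n_i²) eV.

Setting ΔE equal to the photon energy:
1/n_f² − 1/n_i² = 92.594349 / (13.6057 × 7²) = 0.13888889

Since 1/n_i² must be positive, we need 1/n_f² > 0.13888889, i.e. n_f ≤ 2. For each allowed n_f, solve n_i = (1/n_f² − 0.13888889)^(−1/2) and check whether it is a whole number:
  n_f = 1: 1/n_i² = 1.00000000 − 0.13888889 = 0.86111111 → n_i = 1.078  (not an integer) ✗
  n_f = 2: 1/n_i² = 0.25000000 − 0.13888889 = 0.11111111 → n_i = 3.000  → integer, n_i = 3 ✓

Only n_f = 2 gives an integer upper level, n_i = 3.

The transition is from n = 3 to n = 2 (emission).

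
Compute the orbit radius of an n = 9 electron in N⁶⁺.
0.61233 nm (or 6.12334 Å)

The Bohr radius formula is:
r_n = n² a₀ / Z

where a₀ = 0.05291772 nm is the Bohr radius.

For N⁶⁺ (Z = 7) at n = 9:
r_9 = 9² × 0.05291772 nm / 7
r_9 = 81 × 0.05291772 nm / 7
r_9 = 4.286335 nm / 7
r_9 = 0.61233 nm

The electron orbits at approximately 0.61233 nm from the nucleus.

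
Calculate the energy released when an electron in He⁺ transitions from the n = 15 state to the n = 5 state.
1.935033 eV

The energy levels are E_n = -13.6057 Z² eV / n².

Energy at n = 15: E_15 = -13.6057 × 2² / 15² = -0.241879111 eV
Energy at n = 5: E_5 = -13.6057 × 2² / 5² = -2.176912000 eV

For emission (electron falling to lower state), the photon energy is:
E_photon = E_15 - E_5 = |-0.241879111 - (-2.176912000)|
E_photon = 1.935033 eV

This energy is carried away by the emitted photon.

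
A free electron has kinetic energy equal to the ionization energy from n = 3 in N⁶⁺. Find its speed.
5.105e+06 m/s (or 1.70272% of c)

The binding energy at n = 3 for N⁶⁺ is:
E_3 = -13.6057 × 7²/3² = -74.0754778 eV
|E_3| = 74.0754778 eV

Convert to Joules:
KE = 74.0754778 eV × (1.602177 × 10⁻¹⁹ J/eV) = 1.18682e-17 J

Using KE = ½mv²:
v = √(2·KE/m_e)
v = √(2 × 1.18682e-17 J / 9.10938 × 10⁻³¹ kg)
v = 5.105e+06 m/s

This is approximately 1.70272% the speed of light.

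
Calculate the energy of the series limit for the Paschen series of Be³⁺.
24.18791 eV

The series limit corresponds to the transition from n = ∞ to n = 3.
This is the highest energy (shortest wavelength) transition in the Paschen series.

E_∞ = 0 eV
E_3 = -13.6057 × 4² / 3² = -24.18791 eV

Energy at series limit:
ΔE = E_∞ - E_3 = 0 - (-24.18791) = 24.18791 eV

This energy equals the ionization energy from the n = 3 state of Be³⁺.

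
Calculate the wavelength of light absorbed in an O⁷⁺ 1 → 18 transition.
1.428260 nm

First, find the transition energy using E_n = -13.6057 Z² / n² eV:
E_1 = -13.6057 × 8² / 1² = -870.76480000 eV
E_18 = -13.6057 × 8² / 18² = -2.68754568 eV

Photon energy: |ΔE| = |E_18 - E_1| = 868.07725432 eV

Convert to wavelength using E = hc/λ with hc = 1239.84 eV·nm:
λ = hc/E = 1239.84 eV·nm / 868.07725432 eV
λ = 1.428260 nm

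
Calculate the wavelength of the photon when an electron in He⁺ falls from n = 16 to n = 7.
1380.5447 nm

First, find the transition energy using E_n = -13.6057 Z² / n² eV:
E_16 = -13.6057 × 2² / 16² = -0.2125890625 eV
E_7 = -13.6057 × 2² / 7² = -1.1106693878 eV

Photon energy: |ΔE| = |E_7 - E_16| = 0.8980803253 eV

Convert to wavelength using E = hc/λ with hc = 1239.84 eV·nm:
λ = hc/E = 1239.84 eV·nm / 0.8980803253 eV
λ = 1380.5447 nm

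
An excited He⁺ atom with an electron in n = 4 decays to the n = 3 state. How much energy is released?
2.64555 eV

The energy levels are E_n = -13.6057 Z² eV / n².

Energy at n = 4: E_4 = -13.6057 × 2² / 4² = -3.40142500 eV
Energy at n = 3: E_3 = -13.6057 × 2² / 3² = -6.04697778 eV

For emission (electron falling to lower state), the photon energy is:
E_photon = E_4 - E_3 = |-3.40142500 - (-6.04697778)|
E_photon = 2.64555 eV

This energy is carried away by the emitted photon.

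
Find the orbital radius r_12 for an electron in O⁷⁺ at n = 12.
0.9525 nm (or 9.5252 Å)

The Bohr radius formula is:
r_n = n² a₀ / Z

where a₀ = 0.0529177 nm is the Bohr radius.

For O⁷⁺ (Z = 8) at n = 12:
r_12 = 12² × 0.0529177 nm / 8
r_12 = 144 × 0.0529177 nm / 8
r_12 = 7.62015 nm / 8
r_12 = 0.9525 nm

The electron orbits at approximately 0.9525 nm from the nucleus.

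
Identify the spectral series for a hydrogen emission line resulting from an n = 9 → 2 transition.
Balmer series

The spectral series in hydrogen are named based on the final (lower) energy level:
- Lyman series: n_final = 1 (ultraviolet)
- Balmer series: n_final = 2 (visible/near-UV)
- Paschen series: n_final = 3 (infrared)
- Brackett series: n_final = 4 (infrared)
- Pfund series: n_final = 5 (far infrared)

Since this transition ends at n = 2, it belongs to the Balmer series.

For reference, this 9 → 2 line has photon energy
ΔE = 13.6057 eV × (1/2² - 1/9²) = 3.2334533951 eV,
corresponding to wavelength λ = hc/ΔE = 1239.84 eV·nm / 3.2334533951 eV = 383.441432 nm in the visible/near-UV region.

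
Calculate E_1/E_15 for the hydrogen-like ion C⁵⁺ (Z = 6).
225.00

Using E_n = -13.6057 Z² / n² eV with Z = 6:

E_1 = -13.6057 × 6² / 1² = -489.8052 / 1 = -489.80520000 eV
E_15 = -13.6057 × 6² / 15² = -489.8052 / 225 = -2.17691200 eV

The ratio is:
E_1/E_15 = (-489.80520000) / (-2.17691200)
E_1/E_15 = (-489.8052/1) / (-489.8052/225)
E_1/E_15 = 225/1
E_1/E_15 = 225.00
(Note: the Z² factors cancel in the ratio.)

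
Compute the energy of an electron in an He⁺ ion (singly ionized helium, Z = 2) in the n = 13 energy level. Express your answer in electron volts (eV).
-0.3220 eV

The energy levels of a hydrogen-like atom are given by:
E_n = -13.6057 Z² / n² eV  (with Z = 2 for He⁺)

For n = 13:
E_13 = -13.6057 × 2² / 13²
E_13 = -13.6057 × 4 / 169
E_13 = -0.3220 eV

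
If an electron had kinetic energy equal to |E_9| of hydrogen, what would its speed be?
2.43077e+05 m/s (or 0.081% of c)

The binding energy at n = 9 for hydrogen is:
E_9 = -13.6057/9² = -0.167971605 eV
|E_9| = 0.167971605 eV

Convert to Joules:
KE = 0.167971605 eV × (1.602177 × 10⁻¹⁹ J/eV) = 2.6912024e-20 J

Using KE = ½mv²:
v = √(2·KE/m_e)
v = √(2 × 2.6912024e-20 J / 9.10938 × 10⁻³¹ kg)
v = 2.43077e+05 m/s

This is approximately 0.081% the speed of light.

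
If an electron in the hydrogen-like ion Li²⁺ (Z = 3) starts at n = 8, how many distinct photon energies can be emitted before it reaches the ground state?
28

The electron can occupy levels n = 1, 2, ..., 8 during de-excitation — that is m = 8 - 1 + 1 = 8 distinct levels.

The number of distinct spectral lines equals the number of ways to choose 2 of these m levels (each pair gives one possible emission transition):

Number of lines = m(m-1)/2 = 8×7/2 = 28

These correspond to all possible transitions between the 8 levels:
8 → 7, 8 → 6, 8 → 5, 8 → 4, 8 → 3, 8 → 2, 8 → 1, 7 → 6...

Each transition produces a photon with a unique energy (and thus wavelength). This count does not depend on Z.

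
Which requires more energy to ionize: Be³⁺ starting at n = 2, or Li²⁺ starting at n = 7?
Be³⁺ at n = 2 (E = -54.423 eV)

Using E_n = -13.6057 Z² / n² eV:

Be³⁺ (Z = 4) at n = 2:
E = -13.6057 × 4² / 2² = -13.6057 × 16 / 4 = -54.422800 eV

Li²⁺ (Z = 3) at n = 7:
E = -13.6057 × 3² / 7² = -13.6057 × 9 / 49 = -2.499006 eV

Since -54.422800 eV < -2.499006 eV,
Be³⁺ at n = 2 is more tightly bound (requires more energy to ionize).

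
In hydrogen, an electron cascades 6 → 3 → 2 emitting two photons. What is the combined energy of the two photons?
3.02 eV

The energy levels of hydrogen are E_n = -13.6057 / n² eV.

First transition (6 → 3):
ΔE₁ = |E_3 - E_6|
ΔE₁ = |-1.51174444 - (-0.37793611)| = 1.13381 eV

Second transition (3 → 2):
ΔE₂ = |E_2 - E_3|
ΔE₂ = |-3.40142500 - (-1.51174444)| = 1.88968 eV

Total energy released:
E_total = ΔE₁ + ΔE₂ = 1.13381 + 1.88968 = 3.02 eV

Note: This equals the direct transition 6 → 2: 3.02 eV ✓
Energy is conserved regardless of the path taken.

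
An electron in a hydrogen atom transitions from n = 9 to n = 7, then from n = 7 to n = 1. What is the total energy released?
13.438 eV

The energy levels of hydrogen are E_n = -13.6057 / n² eV.

First transition (9 → 7):
ΔE₁ = |E_7 - E_9|
ΔE₁ = |-0.277667347 - (-0.167971605)| = 0.109696 eV

Second transition (7 → 1):
ΔE₂ = |E_1 - E_7|
ΔE₂ = |-13.605700000 - (-0.277667347)| = 13.328033 eV

Total energy released:
E_total = ΔE₁ + ΔE₂ = 0.109696 + 13.328033 = 13.438 eV

Note: This equals the direct transition 9 → 1: 13.438 eV ✓
Energy is conserved regardless of the path taken.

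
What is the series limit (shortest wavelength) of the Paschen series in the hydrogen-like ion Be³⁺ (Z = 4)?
51.258664 nm

The series limit corresponds to the transition from n = ∞ to n = 3.
This is the highest energy (shortest wavelength) transition in the Paschen series.

E_∞ = 0 eV
E_3 = -13.6057 × 4² / 3² = -24.18791111 eV

Energy at series limit:
ΔE = E_∞ - E_3 = 0 - (-24.18791111) = 24.18791111 eV
λ = hc/E = 1239.84 eV·nm / 24.18791111 eV = 51.258664 nm

This energy equals the ionization energy from the n = 3 state of Be³⁺.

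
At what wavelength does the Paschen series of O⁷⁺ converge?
12.814666 nm

The series limit corresponds to the transition from n = ∞ to n = 3.
This is the highest energy (shortest wavelength) transition in the Paschen series.

E_∞ = 0 eV
E_3 = -13.6057 × 8² / 3² = -96.75164444 eV

Energy at series limit:
ΔE = E_∞ - E_3 = 0 - (-96.75164444) = 96.75164444 eV
λ = hc/E = 1239.84 eV·nm / 96.75164444 eV = 12.814666 nm

This energy equals the ionization energy from the n = 3 state of O⁷⁺.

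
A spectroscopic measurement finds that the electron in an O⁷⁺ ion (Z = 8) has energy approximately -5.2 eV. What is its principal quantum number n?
n = 13

The exact energy levels follow E_n = -13.6057 Z² / n² eV with Z = 8.

The measured value (-5.2 eV) is reported to only 2 significant figures, so we must test candidate n values and see which one matches to that precision.

Candidate energies:
  n = 11:  E = -13.6057 × 8² / 11² = -7.19640 eV
  n = 12:  E = -13.6057 × 8² / 12² = -6.04698 eV
  n = 13:  E = -13.6057 × 8² / 13² = -5.15245 eV  ← matches
  n = 14:  E = -13.6057 × 8² / 14² = -4.44268 eV
  n = 15:  E = -13.6057 × 8² / 15² = -3.87007 eV

Checking against the measurement of -5.2 eV (2 sig figs), only n = 13 agrees:
E_13 = -5.15245 eV, which rounds to -5.2 eV ✓

Therefore n = 13.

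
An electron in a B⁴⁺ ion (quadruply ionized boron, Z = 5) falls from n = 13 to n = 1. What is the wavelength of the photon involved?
3.666757 nm

First, find the transition energy using E_n = -13.6057 Z² / n² eV:
E_13 = -13.6057 × 5² / 13² = -2.01267751 eV
E_1 = -13.6057 × 5² / 1² = -340.14250000 eV

Photon energy: |ΔE| = |E_1 - E_13| = 338.12982249 eV

Convert to wavelength using E = hc/λ with hc = 1239.84 eV·nm:
λ = hc/E = 1239.84 eV·nm / 338.12982249 eV
λ = 3.666757 nm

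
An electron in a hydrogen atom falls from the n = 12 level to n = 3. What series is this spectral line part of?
Paschen series

The spectral series in hydrogen are named based on the final (lower) energy level:
- Lyman series: n_final = 1 (ultraviolet)
- Balmer series: n_final = 2 (visible/near-UV)
- Paschen series: n_final = 3 (infrared)
- Brackett series: n_final = 4 (infrared)
- Pfund series: n_final = 5 (far infrared)

Since this transition ends at n = 3, it belongs to the Paschen series.

For reference, this 12 → 3 line has photon energy
ΔE = 13.6057 eV × (1/3² - 1/12²) = 1.4172604 eV,
corresponding to wavelength λ = hc/ΔE = 1239.84 eV·nm / 1.4172604 eV = 874.815 nm in the infrared region.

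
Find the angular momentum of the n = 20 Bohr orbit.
2.11e-33 J·s (or 20ℏ)

In the Bohr model, angular momentum is quantized:
L = nℏ

where ℏ = h/(2π) = 1.0546e-34 J·s

For n = 20:
L = 20 × 1.0546e-34 J·s
L = 2.11e-33 J·s

This can also be written as L = 20ℏ.
The angular momentum is an integer multiple of the reduced Planck constant.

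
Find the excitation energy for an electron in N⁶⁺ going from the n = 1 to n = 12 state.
662.050 eV

The energy levels of a hydrogen-like atom are E_n = -13.6057 Z² eV / n².

Energy at n = 1: E_1 = -13.6057 × 7² / 1² = -666.679300 eV
Energy at n = 12: E_12 = -13.6057 × 7² / 12² = -4.629717 eV

The excitation energy is the difference:
ΔE = E_12 - E_1
ΔE = -4.629717 - (-666.679300)
ΔE = 662.050 eV

Since this is positive, energy must be absorbed (photon absorption).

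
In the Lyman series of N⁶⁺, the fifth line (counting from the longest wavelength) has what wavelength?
1.9129 nm

The lines of a series are numbered from the longest wavelength (smallest ΔE) outward; the fifth line is the transition from n = n_f + 5 to n_f.
The Lyman series has all transitions ending at n_f = 1.

For N⁶⁺ (Z = 7), the fifth line (ε-line) is the jump from n = 6 to n = 1:
E_6 = -13.6057 × 7² / 6² = -18.518869 eV
E_1 = -13.6057 × 7² / 1² = -666.679300 eV
ΔE = E_6 - E_1 = 648.160431 eV

λ = hc/E = 1239.84 eV·nm / 648.160431 eV
λ = 1.9129 nm

This is the ε-line of the Lyman series in N⁶⁺.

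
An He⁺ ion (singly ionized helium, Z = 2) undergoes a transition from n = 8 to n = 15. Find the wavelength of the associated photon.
2037.6115 nm

First, find the transition energy using E_n = -13.6057 Z² / n² eV:
E_8 = -13.6057 × 2² / 8² = -0.8503562500 eV
E_15 = -13.6057 × 2² / 15² = -0.2418791111 eV

Photon energy: |ΔE| = |E_15 - E_8| = 0.6084771389 eV

Convert to wavelength using E = hc/λ with hc = 1239.84 eV·nm:
λ = hc/E = 1239.84 eV·nm / 0.6084771389 eV
λ = 2037.6115 nm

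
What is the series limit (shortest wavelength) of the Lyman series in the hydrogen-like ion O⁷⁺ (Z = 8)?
1.4239 nm

The series limit corresponds to the transition from n = ∞ to n = 1.
This is the highest energy (shortest wavelength) transition in the Lyman series.

E_∞ = 0 eV
E_1 = -13.6057 × 8² / 1² = -870.764800 eV

Energy at series limit:
ΔE = E_∞ - E_1 = 0 - (-870.764800) = 870.764800 eV
λ = hc/E = 1239.84 eV·nm / 870.764800 eV = 1.4239 nm

This energy equals the ionization energy from the n = 1 state of O⁷⁺.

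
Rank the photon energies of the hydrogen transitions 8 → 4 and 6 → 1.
6 → 1

Calculate the energy for each transition:

Transition 8 → 4:
ΔE₁ = |E_4 - E_8| = |-13.6057/4² - (-13.6057/8²)|
ΔE₁ = |-0.850356250000 - (-0.212589062500)| = 0.637767188 eV

Transition 6 → 1:
ΔE₂ = |E_1 - E_6| = |-13.6057/1² - (-13.6057/6²)|
ΔE₂ = |-13.605700000000 - (-0.377936111111)| = 13.227763889 eV

Since 13.227763889 eV > 0.637767188 eV, the transition 6 → 1 emits the more energetic photon.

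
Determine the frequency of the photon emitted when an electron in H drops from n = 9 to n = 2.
7.82e+14 Hz

First, find the transition energy:
E_9 = -13.6057 / 9² = -0.16797 eV
E_2 = -13.6057 / 2² = -3.40143 eV
|ΔE| = |E_2 - E_9| = 3.23346 eV

Convert to Joules: E = 3.23346 eV × (1.602177 × 10⁻¹⁹ J/eV) = 5.1806e-19 J

Using E = hf:
f = E/h = 5.1806e-19 J / (6.62607 × 10⁻³⁴ J·s)
f = 7.82e+14 Hz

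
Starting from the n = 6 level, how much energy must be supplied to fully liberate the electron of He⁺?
1.51 eV

The ionization energy is the energy needed to remove the electron completely (n → ∞).

For a hydrogen-like ion with Z = 2, E_n = -13.6057 Z² / n² eV.

At n = 6: E_6 = -13.6057 × 2² / 6² = -1.51174 eV
At n = ∞: E_∞ = 0 eV

Ionization energy = E_∞ - E_6 = 0 - (-1.51174) = 1.51174 eV
Ionization energy ≈ 1.51 eV

This is also called the binding energy of the electron in state n = 6.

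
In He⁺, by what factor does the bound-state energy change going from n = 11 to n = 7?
2.469388

Using E_n = -13.6057 Z² / n² eV with Z = 2:

E_7 = -13.6057 × 2² / 7² = -54.4228 / 49 = -1.110669387755 eV
E_11 = -13.6057 × 2² / 11² = -54.4228 / 121 = -0.449775206612 eV

The ratio is:
E_7/E_11 = (-1.110669387755) / (-0.449775206612)
E_7/E_11 = (-54.4228/49) / (-54.4228/121)
E_7/E_11 = 121/49
E_7/E_11 = 2.469388
(Note: the Z² factors cancel in the ratio.)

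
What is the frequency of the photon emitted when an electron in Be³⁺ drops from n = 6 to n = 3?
4.3865e+15 Hz

First, find the transition energy:
E_6 = -13.6057 × 4² / 6² = -6.046978 eV
E_3 = -13.6057 × 4² / 3² = -24.187911 eV
|ΔE| = |E_3 - E_6| = 18.140933 eV

Convert to Joules: E = 18.140933 eV × (1.602177 × 10⁻¹⁹ J/eV) = 2.906499e-18 J

Using E = hf:
f = E/h = 2.906499e-18 J / (6.62607 × 10⁻³⁴ J·s)
f = 4.3865e+15 Hz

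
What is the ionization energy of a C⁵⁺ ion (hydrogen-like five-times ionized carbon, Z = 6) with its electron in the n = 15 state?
2.177 eV

The ionization energy is the energy needed to remove the electron completely (n → ∞).

For a hydrogen-like ion with Z = 6, E_n = -13.6057 Z² / n² eV.

At n = 15: E_15 = -13.6057 × 6² / 15² = -2.176912 eV
At n = ∞: E_∞ = 0 eV

Ionization energy = E_∞ - E_15 = 0 - (-2.176912) = 2.176912 eV
Ionization energy ≈ 2.177 eV

This is also called the binding energy of the electron in state n = 15.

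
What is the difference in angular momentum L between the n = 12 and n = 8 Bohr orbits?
4.21829e-34 J·s (or 4ℏ)

In the Bohr model, L_n = nℏ where ℏ = 1.0545718e-34 J·s.

L_12 = 12ℏ = 1.2654862e-33 J·s
L_8 = 8ℏ = 8.4365744e-34 J·s

ΔL = L_12 - L_8 = (12 - 8)ℏ = 4ℏ
ΔL = 4 × 1.0545718e-34 J·s = 4.21829e-34 J·s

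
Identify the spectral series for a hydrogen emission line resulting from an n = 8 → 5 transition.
Pfund series

The spectral series in hydrogen are named based on the final (lower) energy level:
- Lyman series: n_final = 1 (ultraviolet)
- Balmer series: n_final = 2 (visible/near-UV)
- Paschen series: n_final = 3 (infrared)
- Brackett series: n_final = 4 (infrared)
- Pfund series: n_final = 5 (far infrared)

Since this transition ends at n = 5, it belongs to the Pfund series.

For reference, this 8 → 5 line has photon energy
ΔE = 13.6057 eV × (1/5² - 1/8²) = 0.33163893750 eV,
corresponding to wavelength λ = hc/ΔE = 1239.84 eV·nm / 0.33163893750 eV = 3738.52362 nm in the far infrared region.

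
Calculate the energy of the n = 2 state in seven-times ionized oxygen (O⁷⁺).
-217.691200 eV

For hydrogen-like ions, the energy levels scale with Z²:
E_n = -13.6057 Z² / n² eV

For O⁷⁺ (Z = 8) at n = 2:
E_2 = -13.6057 × 8² / 2²
E_2 = -13.6057 × 64 / 4
E_2 = -870.7648 / 4
E_2 = -217.691200 eV

The energy is 64 times more negative than hydrogen at the same n due to the stronger nuclear charge.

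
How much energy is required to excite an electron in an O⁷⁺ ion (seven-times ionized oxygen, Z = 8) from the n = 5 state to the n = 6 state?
10.6427 eV

The energy levels of a hydrogen-like atom are E_n = -13.6057 Z² eV / n².

Energy at n = 5: E_5 = -13.6057 × 8² / 5² = -34.8305920 eV
Energy at n = 6: E_6 = -13.6057 × 8² / 6² = -24.1879111 eV

The excitation energy is the difference:
ΔE = E_6 - E_5
ΔE = -24.1879111 - (-34.8305920)
ΔE = 10.6427 eV

Since this is positive, energy must be absorbed (photon absorption).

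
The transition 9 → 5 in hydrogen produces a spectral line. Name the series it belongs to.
Pfund series

The spectral series in hydrogen are named based on the final (lower) energy level:
- Lyman series: n_final = 1 (ultraviolet)
- Balmer series: n_final = 2 (visible/near-UV)
- Paschen series: n_final = 3 (infrared)
- Brackett series: n_final = 4 (infrared)
- Pfund series: n_final = 5 (far infrared)

Since this transition ends at n = 5, it belongs to the Pfund series.

For reference, this 9 → 5 line has photon energy
ΔE = 13.6057 eV × (1/5² - 1/9²) = 0.37625639506 eV,
corresponding to wavelength λ = hc/ΔE = 1239.84 eV·nm / 0.37625639506 eV = 3295.19981 nm in the far infrared region.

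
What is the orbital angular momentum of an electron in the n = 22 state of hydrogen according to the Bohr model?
2.32e-33 J·s (or 22ℏ)

In the Bohr model, angular momentum is quantized:
L = nℏ

where ℏ = h/(2π) = 1.0546e-34 J·s

For n = 22:
L = 22 × 1.0546e-34 J·s
L = 2.32e-33 J·s

This can also be written as L = 22ℏ.
The angular momentum is an integer multiple of the reduced Planck constant.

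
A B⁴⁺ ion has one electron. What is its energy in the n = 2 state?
-85.03563 eV

For hydrogen-like ions, the energy levels scale with Z²:
E_n = -13.6057 Z² / n² eV

For B⁴⁺ (Z = 5) at n = 2:
E_2 = -13.6057 × 5² / 2²
E_2 = -13.6057 × 25 / 4
E_2 = -340.1425 / 4
E_2 = -85.03563 eV

The energy is 25 times more negative than hydrogen at the same n due to the stronger nuclear charge.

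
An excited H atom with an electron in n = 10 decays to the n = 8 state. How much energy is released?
0.077 eV

The energy levels are E_n = -13.6057 eV / n².

Energy at n = 10: E_10 = -13.6057 / 10² = -0.136057 eV
Energy at n = 8: E_8 = -13.6057 / 8² = -0.212589 eV

For emission (electron falling to lower state), the photon energy is:
E_photon = E_10 - E_8 = |-0.136057 - (-0.212589)|
E_photon = 0.077 eV

This energy is carried away by the emitted photon.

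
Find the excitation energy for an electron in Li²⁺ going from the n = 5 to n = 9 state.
3.386 eV

The energy levels of a hydrogen-like atom are E_n = -13.6057 Z² eV / n².

Energy at n = 5: E_5 = -13.6057 × 3² / 5² = -4.898052 eV
Energy at n = 9: E_9 = -13.6057 × 3² / 9² = -1.511744 eV

The excitation energy is the difference:
ΔE = E_9 - E_5
ΔE = -1.511744 - (-4.898052)
ΔE = 3.386 eV

Since this is positive, energy must be absorbed (photon absorption).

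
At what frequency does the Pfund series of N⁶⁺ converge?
6.448e+15 Hz

The series limit corresponds to the transition from n = ∞ to n = 5.
This is the highest energy (shortest wavelength) transition in the Pfund series.

E_∞ = 0 eV
E_5 = -13.6057 × 7² / 5² = -26.66717 eV

Energy at series limit:
ΔE = E_∞ - E_5 = 0 - (-26.66717) = 26.66717 eV
E = 26.66717 eV × (1.602177 × 10⁻¹⁹ J/eV) = 4.27255e-18 J
f = E/h = 4.27255e-18 J / (6.62607 × 10⁻³⁴ J·s) = 6.448e+15 Hz

This energy equals the ionization energy from the n = 5 state of N⁶⁺.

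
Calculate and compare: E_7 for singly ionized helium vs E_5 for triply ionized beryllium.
Be³⁺ at n = 5 (E = -8.707648 eV)

Using E_n = -13.6057 Z² / n² eV:

He⁺ (Z = 2) at n = 7:
E = -13.6057 × 2² / 7² = -13.6057 × 4 / 49 = -1.110669388 eV

Be³⁺ (Z = 4) at n = 5:
E = -13.6057 × 4² / 5² = -13.6057 × 16 / 25 = -8.707648000 eV

Since -8.707648000 eV < -1.110669388 eV,
Be³⁺ at n = 5 is more tightly bound (requires more energy to ionize).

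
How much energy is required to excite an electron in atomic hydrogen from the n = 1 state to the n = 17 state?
13.559 eV

The energy levels of a hydrogen-like atom are E_n = -13.6057 eV / n².

Energy at n = 1: E_1 = -13.6057 / 1² = -13.605700 eV
Energy at n = 17: E_17 = -13.6057 / 17² = -0.047079 eV

The excitation energy is the difference:
ΔE = E_17 - E_1
ΔE = -0.047079 - (-13.605700)
ΔE = 13.559 eV

Since this is positive, energy must be absorbed (photon absorption).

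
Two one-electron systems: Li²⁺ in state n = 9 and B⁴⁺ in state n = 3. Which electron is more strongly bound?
B⁴⁺ at n = 3 (E = -37.79361 eV)

Using E_n = -13.6057 Z² / n² eV:

Li²⁺ (Z = 3) at n = 9:
E = -13.6057 × 3² / 9² = -13.6057 × 9 / 81 = -1.51174444 eV

B⁴⁺ (Z = 5) at n = 3:
E = -13.6057 × 5² / 3² = -13.6057 × 25 / 9 = -37.79361111 eV

Since -37.79361111 eV < -1.51174444 eV,
B⁴⁺ at n = 3 is more tightly bound (requires more energy to ionize).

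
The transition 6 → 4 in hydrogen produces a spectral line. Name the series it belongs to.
Brackett series

The spectral series in hydrogen are named based on the final (lower) energy level:
- Lyman series: n_final = 1 (ultraviolet)
- Balmer series: n_final = 2 (visible/near-UV)
- Paschen series: n_final = 3 (infrared)
- Brackett series: n_final = 4 (infrared)
- Pfund series: n_final = 5 (far infrared)

Since this transition ends at n = 4, it belongs to the Brackett series.

For reference, this 6 → 4 line has photon energy
ΔE = 13.6057 eV × (1/4² - 1/6²) = 0.4724201389 eV,
corresponding to wavelength λ = hc/ΔE = 1239.84 eV·nm / 0.4724201389 eV = 2624.4436 nm in the infrared region.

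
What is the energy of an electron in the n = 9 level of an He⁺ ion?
-0.671886 eV

For hydrogen-like ions, the energy levels scale with Z²:
E_n = -13.6057 Z² / n² eV

For He⁺ (Z = 2) at n = 9:
E_9 = -13.6057 × 2² / 9²
E_9 = -13.6057 × 4 / 81
E_9 = -54.4228 / 81
E_9 = -0.671886 eV

The energy is 4 times more negative than hydrogen at the same n due to the stronger nuclear charge.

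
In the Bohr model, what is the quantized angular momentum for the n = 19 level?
2.00369e-33 J·s (or 19ℏ)

In the Bohr model, angular momentum is quantized:
L = nℏ

where ℏ = h/(2π) = 1.0545718e-34 J·s

For n = 19:
L = 19 × 1.0545718e-34 J·s
L = 2.00369e-33 J·s

This can also be written as L = 19ℏ.
The angular momentum is an integer multiple of the reduced Planck constant.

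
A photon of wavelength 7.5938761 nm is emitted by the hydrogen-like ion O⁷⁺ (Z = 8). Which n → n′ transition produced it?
n = 4 → n = 2

First, find the photon energy from the wavelength (hc = 1239.84 eV·nm):
E = hc/λ = 1239.84 eV·nm / 7.5938761 nm = 163.26840 eV

The energy levels of O⁷⁺ satisfy E_n = -13.6057 × 8² / n² eV, so an emission n_i → n_f releases
ΔE = 13.6057 × 8² × (1/n_f² − 1/n_i²) eV.

Setting ΔE equal to the photon energy:
1/n_f² − 1/n_i² = 163.26840 / (13.6057 × 8²) = 0.18750000

Since 1/n_i² must be positive, we need 1/n_f² > 0.18750000, i.e. n_f ≤ 2. For each allowed n_f, solve n_i = (1/n_f² − 0.18750000)^(−1/2) and check whether it is a whole number:
  n_f = 1: 1/n_i² = 1.00000000 − 0.18750000 = 0.81250000 → n_i = 1.109  (not an integer) ✗
  n_f = 2: 1/n_i² = 0.25000000 − 0.18750000 = 0.06250000 → n_i = 4.000  → integer, n_i = 4 ✓

Only n_f = 2 gives an integer upper level, n_i = 4.

The transition is from n = 4 to n = 2 (emission).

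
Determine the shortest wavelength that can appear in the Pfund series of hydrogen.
2278.163 nm

The series limit corresponds to the transition from n = ∞ to n = 5.
This is the highest energy (shortest wavelength) transition in the Pfund series.

E_∞ = 0 eV
E_5 = -13.6057 / 5² = -0.544228000 eV

Energy at series limit:
ΔE = E_∞ - E_5 = 0 - (-0.544228000) = 0.544228000 eV
λ = hc/E = 1239.84 eV·nm / 0.544228000 eV = 2278.163 nm

This energy equals the ionization energy from the n = 5 state of hydrogen.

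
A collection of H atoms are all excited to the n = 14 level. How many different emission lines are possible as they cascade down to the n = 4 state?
55

The electron can occupy levels n = 4, 5, ..., 14 during de-excitation — that is m = 14 - 4 + 1 = 11 distinct levels.

The number of distinct spectral lines equals the number of ways to choose 2 of these m levels (each pair gives one possible emission transition):

Number of lines = m(m-1)/2 = 11×10/2 = 55

These correspond to all possible transitions between the 11 levels:
14 → 13, 14 → 12, 14 → 11, 14 → 10, 14 → 9, 14 → 8, 14 → 7, 14 → 6...

Each transition produces a photon with a unique energy (and thus wavelength). This count does not depend on Z.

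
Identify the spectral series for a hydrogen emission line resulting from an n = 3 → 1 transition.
Lyman series

The spectral series in hydrogen are named based on the final (lower) energy level:
- Lyman series: n_final = 1 (ultraviolet)
- Balmer series: n_final = 2 (visible/near-UV)
- Paschen series: n_final = 3 (infrared)
- Brackett series: n_final = 4 (infrared)
- Pfund series: n_final = 5 (far infrared)

Since this transition ends at n = 1, it belongs to the Lyman series.

For reference, this 3 → 1 line has photon energy
ΔE = 13.6057 eV × (1/1² - 1/3²) = 12.0939556 eV,
corresponding to wavelength λ = hc/ΔE = 1239.84 eV·nm / 12.0939556 eV = 102.5173 nm in the ultraviolet region.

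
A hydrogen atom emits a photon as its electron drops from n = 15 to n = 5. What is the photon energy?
0.48376 eV

The energy levels are E_n = -13.6057 eV / n².

Energy at n = 15: E_15 = -13.6057 / 15² = -0.06046978 eV
Energy at n = 5: E_5 = -13.6057 / 5² = -0.54422800 eV

For emission (electron falling to lower state), the photon energy is:
E_photon = E_15 - E_5 = |-0.06046978 - (-0.54422800)|
E_photon = 0.48376 eV

This energy is carried away by the emitted photon.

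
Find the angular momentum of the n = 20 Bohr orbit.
2.10914e-33 J·s (or 20ℏ)

In the Bohr model, angular momentum is quantized:
L = nℏ

where ℏ = h/(2π) = 1.0545718e-34 J·s

For n = 20:
L = 20 × 1.0545718e-34 J·s
L = 2.10914e-33 J·s

This can also be written as L = 20ℏ.
The angular momentum is an integer multiple of the reduced Planck constant.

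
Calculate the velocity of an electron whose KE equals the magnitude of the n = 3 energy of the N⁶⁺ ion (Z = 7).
5.10e+06 m/s (or 1.7027% of c)

The binding energy at n = 3 for N⁶⁺ is:
E_3 = -13.6057 × 7²/3² = -74.075478 eV
|E_3| = 74.075478 eV

Convert to Joules:
KE = 74.075478 eV × (1.602177 × 10⁻¹⁹ J/eV) = 1.1868e-17 J

Using KE = ½mv²:
v = √(2·KE/m_e)
v = √(2 × 1.1868e-17 J / 9.10938 × 10⁻³¹ kg)
v = 5.10e+06 m/s

This is approximately 1.7027% the speed of light.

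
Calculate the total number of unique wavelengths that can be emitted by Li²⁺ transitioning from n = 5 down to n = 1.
10

The electron can occupy levels n = 1, 2, ..., 5 during de-excitation — that is m = 5 - 1 + 1 = 5 distinct levels.

The number of distinct spectral lines equals the number of ways to choose 2 of these m levels (each pair gives one possible emission transition):

Number of lines = m(m-1)/2 = 5×4/2 = 10

These correspond to all possible transitions between the 5 levels:
5 → 4, 5 → 3, 5 → 2, 5 → 1, 4 → 3, 4 → 2, 4 → 1, 3 → 2...

Each transition produces a photon with a unique energy (and thus wavelength). This count does not depend on Z.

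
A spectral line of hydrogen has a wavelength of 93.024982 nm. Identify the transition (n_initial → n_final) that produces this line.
n = 7 → n = 1

First, find the photon energy from the wavelength (hc = 1239.84 eV·nm):
E = hc/λ = 1239.84 eV·nm / 93.024982 nm = 13.328033 eV

The energy levels of hydrogen satisfy E_n = -13.6057 / n² eV, so an emission n_i → n_f releases
ΔE = 13.6057 × (1/n_f² − 1/n_i²) eV.

Setting ΔE equal to the photon energy:
1/n_f² − 1/n_i² = 13.328033 / 13.6057 = 0.97959186

Since 1/n_i² must be positive, we need 1/n_f² > 0.97959186, i.e. n_f ≤ 1. For each allowed n_f, solve n_i = (1/n_f² − 0.97959186)^(−1/2) and check whether it is a whole number:
  n_f = 1: 1/n_i² = 1.00000000 − 0.97959186 = 0.02040814 → n_i = 7.000  → integer, n_i = 7 ✓

Only n_f = 1 gives an integer upper level, n_i = 7.

The transition is from n = 7 to n = 1 (emission).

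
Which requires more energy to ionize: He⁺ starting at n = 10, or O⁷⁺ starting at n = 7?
O⁷⁺ at n = 7 (E = -17.7707 eV)

Using E_n = -13.6057 Z² / n² eV:

He⁺ (Z = 2) at n = 10:
E = -13.6057 × 2² / 10² = -13.6057 × 4 / 100 = -0.5442280 eV

O⁷⁺ (Z = 8) at n = 7:
E = -13.6057 × 8² / 7² = -13.6057 × 64 / 49 = -17.7707102 eV

Since -17.7707102 eV < -0.5442280 eV,
O⁷⁺ at n = 7 is more tightly bound (requires more energy to ionize).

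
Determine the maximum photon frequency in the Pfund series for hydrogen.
1.32e+14 Hz

The series limit corresponds to the transition from n = ∞ to n = 5.
This is the highest energy (shortest wavelength) transition in the Pfund series.

E_∞ = 0 eV
E_5 = -13.6057 / 5² = -0.5442280 eV

Energy at series limit:
ΔE = E_∞ - E_5 = 0 - (-0.5442280) = 0.5442280 eV
E = 0.5442280 eV × (1.602177 × 10⁻¹⁹ J/eV) = 8.7195e-20 J
f = E/h = 8.7195e-20 J / (6.62607 × 10⁻³⁴ J·s) = 1.32e+14 Hz

This energy equals the ionization energy from the n = 5 state of hydrogen.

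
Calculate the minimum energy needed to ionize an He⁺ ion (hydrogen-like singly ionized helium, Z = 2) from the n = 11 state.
0.450 eV

The ionization energy is the energy needed to remove the electron completely (n → ∞).

For a hydrogen-like ion with Z = 2, E_n = -13.6057 Z² / n² eV.

At n = 11: E_11 = -13.6057 × 2² / 11² = -0.449775 eV
At n = ∞: E_∞ = 0 eV

Ionization energy = E_∞ - E_11 = 0 - (-0.449775) = 0.449775 eV
Ionization energy ≈ 0.450 eV

This is also called the binding energy of the electron in state n = 11.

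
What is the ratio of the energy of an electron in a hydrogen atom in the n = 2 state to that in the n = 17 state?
72.25000

Using E_n = -13.6057 Z² / n² eV with Z = 1:

E_2 = -13.6057 / 2² = -13.6057 / 4 = -3.40142500000 eV
E_17 = -13.6057 / 17² = -13.6057 / 289 = -0.04707854671 eV

The ratio is:
E_2/E_17 = (-3.40142500000) / (-0.04707854671)
E_2/E_17 = (-13.6057/4) / (-13.6057/289)
E_2/E_17 = 289/4
E_2/E_17 = 72.25000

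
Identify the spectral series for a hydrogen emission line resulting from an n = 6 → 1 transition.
Lyman series

The spectral series in hydrogen are named based on the final (lower) energy level:
- Lyman series: n_final = 1 (ultraviolet)
- Balmer series: n_final = 2 (visible/near-UV)
- Paschen series: n_final = 3 (infrared)
- Brackett series: n_final = 4 (infrared)
- Pfund series: n_final = 5 (far infrared)

Since this transition ends at n = 1, it belongs to the Lyman series.

For reference, this 6 → 1 line has photon energy
ΔE = 13.6057 eV × (1/1² - 1/6²) = 13.22776 eV,
corresponding to wavelength λ = hc/ΔE = 1239.84 eV·nm / 13.22776 eV = 93.730 nm in the ultraviolet region.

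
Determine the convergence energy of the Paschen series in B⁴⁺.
37.79361 eV

The series limit corresponds to the transition from n = ∞ to n = 3.
This is the highest energy (shortest wavelength) transition in the Paschen series.

E_∞ = 0 eV
E_3 = -13.6057 × 5² / 3² = -37.79361 eV

Energy at series limit:
ΔE = E_∞ - E_3 = 0 - (-37.79361) = 37.79361 eV

This energy equals the ionization energy from the n = 3 state of B⁴⁺.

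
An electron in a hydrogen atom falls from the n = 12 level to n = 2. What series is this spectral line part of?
Balmer series

The spectral series in hydrogen are named based on the final (lower) energy level:
- Lyman series: n_final = 1 (ultraviolet)
- Balmer series: n_final = 2 (visible/near-UV)
- Paschen series: n_final = 3 (infrared)
- Brackett series: n_final = 4 (infrared)
- Pfund series: n_final = 5 (far infrared)

Since this transition ends at n = 2, it belongs to the Balmer series.

For reference, this 12 → 2 line has photon energy
ΔE = 13.6057 eV × (1/2² - 1/12²) = 3.3069409722 eV,
corresponding to wavelength λ = hc/ΔE = 1239.84 eV·nm / 3.3069409722 eV = 374.920511 nm in the visible/near-UV region.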